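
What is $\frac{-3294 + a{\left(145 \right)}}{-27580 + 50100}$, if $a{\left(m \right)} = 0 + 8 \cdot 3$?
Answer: $- \frac{327}{2252} \approx -0.1452$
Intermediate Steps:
$a{\left(m \right)} = 24$ ($a{\left(m \right)} = 0 + 24 = 24$)
$\frac{-3294 + a{\left(145 \right)}}{-27580 + 50100} = \frac{-3294 + 24}{-27580 + 50100} = - \frac{3270}{22520} = \left(-3270\right) \frac{1}{22520} = - \frac{327}{2252}$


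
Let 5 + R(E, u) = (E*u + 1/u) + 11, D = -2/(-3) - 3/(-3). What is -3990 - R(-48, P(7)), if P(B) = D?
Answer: -19583/5 ≈ -3916.6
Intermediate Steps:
D = 5/3 (D = -2*(-⅓) - 3*(-⅓) = ⅔ + 1 = 5/3 ≈ 1.6667)
P(B) = 5/3
R(E, u) = 6 + 1/u + E*u (R(E, u) = -5 + ((E*u + 1/u) + 11) = -5 + ((1/u + E*u) + 11) = -5 + (11 + 1/u + E*u) = 6 + 1/u + E*u)
-3990 - R(-48, P(7)) = -3990 - (6 + 1/(5/3) - 48*5/3) = -3990 - (6 + ⅗ - 80) = -3990 - 1*(-367/5) = -3990 + 367/5 = -19583/5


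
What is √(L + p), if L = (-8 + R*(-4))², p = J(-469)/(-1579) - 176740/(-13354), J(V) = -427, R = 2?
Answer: √29956736556004731/10542983 ≈ 16.417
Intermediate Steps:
p = 142387309/10542983 (p = -427/(-1579) - 176740/(-13354) = -427*(-1/1579) - 176740*(-1/13354) = 427/1579 + 88370/6677 = 142387309/10542983 ≈ 13.505)
L = 256 (L = (-8 + 2*(-4))² = (-8 - 8)² = (-16)² = 256)
√(L + p) = √(256 + 142387309/10542983) = √(2841390957/10542983) = √29956736556004731/10542983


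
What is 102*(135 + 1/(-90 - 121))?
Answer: 2905368/211 ≈ 13770.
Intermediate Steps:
102*(135 + 1/(-90 - 121)) = 102*(135 + 1/(-211)) = 102*(135 - 1/211) = 102*(28484/211) = 2905368/211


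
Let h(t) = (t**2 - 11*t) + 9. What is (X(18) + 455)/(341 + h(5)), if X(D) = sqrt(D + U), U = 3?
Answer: 91/64 + sqrt(21)/320 ≈ 1.4362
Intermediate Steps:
X(D) = sqrt(3 + D) (X(D) = sqrt(D + 3) = sqrt(3 + D))
h(t) = 9 + t**2 - 11*t
(X(18) + 455)/(341 + h(5)) = (sqrt(3 + 18) + 455)/(341 + (9 + 5**2 - 11*5)) = (sqrt(21) + 455)/(341 + (9 + 25 - 55)) = (455 + sqrt(21))/(341 - 21) = (455 + sqrt(21))/320 = (455 + sqrt(21))*(1/320) = 91/64 + sqrt(21)/320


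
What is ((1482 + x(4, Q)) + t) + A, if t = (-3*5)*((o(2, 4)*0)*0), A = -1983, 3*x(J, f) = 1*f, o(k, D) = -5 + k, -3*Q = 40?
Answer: -4549/9 ≈ -505.44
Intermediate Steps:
Q = -40/3 (Q = -⅓*40 = -40/3 ≈ -13.333)
x(J, f) = f/3 (x(J, f) = (1*f)/3 = f/3)
t = 0 (t = (-3*5)*(((-5 + 2)*0)*0) = -15*(-3*0)*0 = -0*0 = -15*0 = 0)
((1482 + x(4, Q)) + t) + A = ((1482 + (⅓)*(-40/3)) + 0) - 1983 = ((1482 - 40/9) + 0) - 1983 = (13298/9 + 0) - 1983 = 13298/9 - 1983 = -4549/9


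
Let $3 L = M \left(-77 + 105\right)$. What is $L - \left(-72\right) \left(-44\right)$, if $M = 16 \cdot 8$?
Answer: $- \frac{5920}{3} \approx -1973.3$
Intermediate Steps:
$M = 128$
$L = \frac{3584}{3}$ ($L = \frac{128 \left(-77 + 105\right)}{3} = \frac{128 \cdot 28}{3} = \frac{1}{3} \cdot 3584 = \frac{3584}{3} \approx 1194.7$)
$L - \left(-72\right) \left(-44\right) = \frac{3584}{3} - \left(-72\right) \left(-44\right) = \frac{3584}{3} - 3168 = - \frac{5920}{3}$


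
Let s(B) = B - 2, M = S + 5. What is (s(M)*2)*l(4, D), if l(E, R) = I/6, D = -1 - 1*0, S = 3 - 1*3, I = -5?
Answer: -5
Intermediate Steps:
S = 0 (S = 3 - 3 = 0)
D = -1 (D = -1 + 0 = -1)
M = 5 (M = 0 + 5 = 5)
s(B) = -2 + B
l(E, R) = -5/6
(s(M)*2)*l(4, D) = ((-2 + 5)*2)*(-5/6) = (3*2)*(-5/6) = 6*(-5/6) = -5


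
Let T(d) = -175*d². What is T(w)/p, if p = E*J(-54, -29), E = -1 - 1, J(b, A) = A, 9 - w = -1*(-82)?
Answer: -932575/58 ≈ -16079.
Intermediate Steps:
w = -73 (w = 9 - (-1)*(-82) = 9 - 1*82 = 9 - 82 = -73)
E = -2
p = 58 (p = -2*(-29) = 58)
T(w)/p = -175*(-73)²/58 = -175*5329*(1/58) = -932575*1/58 = -932575/58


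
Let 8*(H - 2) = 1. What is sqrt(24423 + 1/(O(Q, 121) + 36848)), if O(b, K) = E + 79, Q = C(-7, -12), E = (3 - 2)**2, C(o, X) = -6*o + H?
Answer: sqrt(520391998465)/4616 ≈ 156.28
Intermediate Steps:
H = 17/8 (H = 2 + (1/8)*1 = 2 + 1/8 = 17/8 ≈ 2.1250)
C(o, X) = 17/8 - 6*o (C(o, X) = -6*o + 17/8 = 17/8 - 6*o)
E = 1 (E = 1**2 = 1)
Q = 353/8 (Q = 17/8 - 6*(-7) = 17/8 + 42 = 353/8 ≈ 44.125)
O(b, K) = 80 (O(b, K) = 1 + 79 = 80)
sqrt(24423 + 1/(O(Q, 121) + 36848)) = sqrt(24423 + 1/(80 + 36848)) = sqrt(24423 + 1/36928) = sqrt(901892545/36928) = sqrt(520391998465)/4616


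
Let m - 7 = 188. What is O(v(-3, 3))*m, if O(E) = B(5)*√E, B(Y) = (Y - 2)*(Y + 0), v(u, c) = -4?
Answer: 5850*I ≈ 5850.0*I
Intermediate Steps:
m = 195 (m = 7 + 188 = 195)
B(Y) = Y*(-2 + Y) (B(Y) = (-2 + Y)*Y = Y*(-2 + Y))
O(E) = 15*√E (O(E) = (5*(-2 + 5))*√E = (5*3)*√E = 15*√E)
O(v(-3, 3))*m = (15*√(-4))*195 = (15*(2*I))*195 = (30*I)*195 = 5850*I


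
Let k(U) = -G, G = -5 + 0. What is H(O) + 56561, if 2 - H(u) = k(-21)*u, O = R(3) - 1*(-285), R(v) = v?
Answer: 55123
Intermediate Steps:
G = -5
k(U) = 5 (k(U) = -1*(-5) = 5)
O = 288 (O = 3 - 1*(-285) = 3 + 285 = 288)
H(u) = 2 - 5*u
H(O) + 56561 = (2 - 5*288) + 56561 = (2 - 1440) + 56561 = -1438 + 56561 = 55123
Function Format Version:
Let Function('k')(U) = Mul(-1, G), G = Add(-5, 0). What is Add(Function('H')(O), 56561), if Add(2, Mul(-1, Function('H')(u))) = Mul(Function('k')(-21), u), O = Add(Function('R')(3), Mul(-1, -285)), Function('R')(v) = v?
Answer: 55123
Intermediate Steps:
G = -5
Function('k')(U) = 5 (Function('k')(U) = Mul(-1, -5) = 5)
O = 288 (O = Add(3, Mul(-1, -285)) = Add(3, 285) = 288)
Function('H')(u) = Add(2, Mul(-5, u)) (Function('H')(u) = Add(2, Mul(-1, Mul(5, u))) = Add(2, Mul(-5, u)))
Add(Function('H')(O), 56561) = Add(Add(2, Mul(-5, 288)), 56561) = Add(Add(2, -1440), 56561) = Add(-1438, 56561) = 55123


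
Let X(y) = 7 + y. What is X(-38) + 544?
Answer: 513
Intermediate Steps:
X(-38) + 544 = (7 - 38) + 544 = -31 + 544 = 513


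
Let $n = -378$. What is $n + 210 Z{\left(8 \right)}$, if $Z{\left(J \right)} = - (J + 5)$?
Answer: $-3108$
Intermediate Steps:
$Z{\left(J \right)} = -5 - J$ ($Z{\left(J \right)} = - (5 + J) = -5 - J$)
$n + 210 Z{\left(8 \right)} = -378 + 210 \left(-5 - 8\right) = -378 + 210 \left(-13\right) = -378 - 2730 = -3108$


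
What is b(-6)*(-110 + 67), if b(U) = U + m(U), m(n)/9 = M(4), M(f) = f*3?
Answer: -4386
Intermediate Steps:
M(f) = 3*f
m(n) = 108 (m(n) = 9*(3*4) = 9*12 = 108)
b(U) = 108 + U (b(U) = U + 108 = 108 + U)
b(-6)*(-110 + 67) = (108 - 6)*(-110 + 67) = 102*(-43) = -4386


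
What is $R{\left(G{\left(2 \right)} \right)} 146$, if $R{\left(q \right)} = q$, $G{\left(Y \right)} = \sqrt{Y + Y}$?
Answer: $292$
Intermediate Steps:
$G{\left(Y \right)} = \sqrt{2} \sqrt{Y}$ ($G{\left(Y \right)} = \sqrt{2 Y} = \sqrt{2} \sqrt{Y}$)
$R{\left(G{\left(2 \right)} \right)} 146 = \sqrt{2} \sqrt{2} \cdot 146 = 2 \cdot 146 = 292$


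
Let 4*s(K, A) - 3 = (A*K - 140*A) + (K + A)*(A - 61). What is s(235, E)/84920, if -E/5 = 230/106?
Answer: -24062869/477080560 ≈ -0.050438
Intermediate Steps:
E = -575/53 (E = -1150/106 = -5*115/53 = -575/53 ≈ -10.849)
s(K, A) = 3/4 - 35*A + A*K/4 + (-61 + A)*(A + K)/4 (s(K, A) = 3/4 + ((A*K - 140*A) + (K + A)*(A - 61))/4 = 3/4 + ((-140*A + A*K) + (A + K)*(-61 + A))/4 = 3/4 + ((-140*A + A*K) + (-61 + A)*(A + K))/4 = 3/4 + (-140*A + A*K + (-61 + A)*(A + K))/4 = 3/4 + (-35*A + A*K/4 + (-61 + A)*(A + K)/4) = 3/4 - 35*A + A*K/4 + (-61 + A)*(A + K)/4)
s(235, E)/84920 = (3/4 - 201/4*(-575/53) - 61/4*235 + (-575/53)**2/4 + (1/2)*(-575/53)*235)/84920 = (3/4 + 115575/212 - 14335/4 + (1/4)*(330625/2809) - 135125/106)*(1/84920) = (3/4 + 115575/212 - 14335/4 + 330625/11236 - 135125/106)*(1/84920) = -24062869/5618*1/84920 = -24062869/477080560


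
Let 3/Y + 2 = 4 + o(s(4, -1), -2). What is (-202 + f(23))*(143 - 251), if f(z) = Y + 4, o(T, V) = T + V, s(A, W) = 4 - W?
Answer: 106596/5 ≈ 21319.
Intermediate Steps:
Y = 3/5 (Y = 3/(-2 + (4 + ((4 - 1*(-1)) - 2))) = 3/(-2 + (4 + ((4 + 1) - 2))) = 3/(-2 + (4 + (5 - 2))) = 3/(-2 + (4 + 3)) = 3/(-2 + 7) = 3/5 ≈ 0.60000)
f(z) = 23/5 (f(z) = 3/5 + 4 = 23/5)
(-202 + f(23))*(143 - 251) = (-202 + 23/5)*(143 - 251) = -987/5*(-108) = 106596/5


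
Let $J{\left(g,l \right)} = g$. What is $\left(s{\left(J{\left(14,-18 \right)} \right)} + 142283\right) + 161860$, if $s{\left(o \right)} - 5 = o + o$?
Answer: $304176$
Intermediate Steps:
$s{\left(o \right)} = 5 + 2 o$ ($s{\left(o \right)} = 5 + \left(o + o\right) = 5 + 2 o$)
$\left(s{\left(J{\left(14,-18 \right)} \right)} + 142283\right) + 161860 = \left(\left(5 + 2 \cdot 14\right) + 142283\right) + 161860 = \left(\left(5 + 28\right) + 142283\right) + 161860 = \left(33 + 142283\right) + 161860 = 142316 + 161860 = 304176$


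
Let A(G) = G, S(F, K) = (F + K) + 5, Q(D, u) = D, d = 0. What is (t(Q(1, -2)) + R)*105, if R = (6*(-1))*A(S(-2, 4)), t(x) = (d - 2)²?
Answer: -3990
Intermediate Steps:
S(F, K) = 5 + F + K
t(x) = 4 (t(x) = (0 - 2)² = (-2)² = 4)
R = -42 (R = (6*(-1))*(5 - 2 + 4) = -6*7 = -42)
(t(Q(1, -2)) + R)*105 = (4 - 42)*105 = -38*105 = -3990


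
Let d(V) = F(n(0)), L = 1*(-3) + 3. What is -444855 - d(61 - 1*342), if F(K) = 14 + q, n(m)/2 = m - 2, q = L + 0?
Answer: -444869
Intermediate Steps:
L = 0 (L = -3 + 3 = 0)
q = 0 (q = 0 + 0 = 0)
n(m) = -4 + 2*m (n(m) = 2*(m - 2) = 2*(-2 + m) = -4 + 2*m)
F(K) = 14 (F(K) = 14 + 0 = 14)
d(V) = 14
-444855 - d(61 - 1*342) = -444855 - 1*14 = -444855 - 14 = -444869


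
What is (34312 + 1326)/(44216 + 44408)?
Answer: 17819/44312 ≈ 0.40213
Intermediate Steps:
(34312 + 1326)/(44216 + 44408) = 35638/88624 = 35638*(1/88624) = 17819/44312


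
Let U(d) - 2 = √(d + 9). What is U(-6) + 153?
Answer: 155 + √3 ≈ 156.73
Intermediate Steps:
U(d) = 2 + √(9 + d) (U(d) = 2 + √(d + 9) = 2 + √(9 + d))
U(-6) + 153 = (2 + √(9 - 6)) + 153 = (2 + √3) + 153 = 155 + √3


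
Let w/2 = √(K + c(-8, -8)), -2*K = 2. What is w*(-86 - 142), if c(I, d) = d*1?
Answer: -1368*I ≈ -1368.0*I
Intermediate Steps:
K = -1 (K = -½*2 = -1)
c(I, d) = d
w = 6*I (w = 2*√(-1 - 8) = 2*√(-9) = 2*(3*I) = 6*I ≈ 6.0*I)
w*(-86 - 142) = (6*I)*(-86 - 142) = (6*I)*(-228) = -1368*I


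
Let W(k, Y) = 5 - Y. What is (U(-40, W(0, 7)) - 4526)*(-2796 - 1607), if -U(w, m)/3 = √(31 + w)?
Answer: 19927978 + 39627*I ≈ 1.9928e+7 + 39627.0*I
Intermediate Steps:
U(w, m) = -3*√(31 + w)
(U(-40, W(0, 7)) - 4526)*(-2796 - 1607) = (-3*√(31 - 40) - 4526)*(-2796 - 1607) = (-9*I - 4526)*(-4403) = (-4526 - 9*I)*(-4403) = 19927978 + 39627*I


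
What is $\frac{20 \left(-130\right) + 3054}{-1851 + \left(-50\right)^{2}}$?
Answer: $\frac{454}{649} \approx 0.69954$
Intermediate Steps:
$\frac{20 \left(-130\right) + 3054}{-1851 + \left(-50\right)^{2}} = \frac{-2600 + 3054}{-1851 + 2500} = \frac{454}{649}$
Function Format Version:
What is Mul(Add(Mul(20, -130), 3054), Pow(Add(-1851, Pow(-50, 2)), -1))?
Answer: Rational(454, 649) ≈ 0.69954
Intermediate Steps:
Mul(Add(Mul(20, -130), 3054), Pow(Add(-1851, Pow(-50, 2)), -1)) = Mul(Add(-2600, 3054), Pow(Add(-1851, 2500), -1)) = Mul(454, Pow(649, -1)) = Mul(454, Rational(1, 649)) = Rational(454, 649)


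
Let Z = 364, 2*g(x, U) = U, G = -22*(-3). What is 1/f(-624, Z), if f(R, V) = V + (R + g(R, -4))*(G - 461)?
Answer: 1/247634 ≈ 4.0382e-6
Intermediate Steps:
G = 66
g(x, U) = U/2
f(R, V) = 790 + V - 395*R (f(R, V) = V + (R + (1/2)*(-4))*(66 - 461) = V + (R - 2)*(-395) = V + (-2 + R)*(-395) = V + (790 - 395*R) = 790 + V - 395*R)
1/f(-624, Z) = 1/(790 + 364 - 395*(-624)) = 1/(790 + 364 + 246480) = 1/247634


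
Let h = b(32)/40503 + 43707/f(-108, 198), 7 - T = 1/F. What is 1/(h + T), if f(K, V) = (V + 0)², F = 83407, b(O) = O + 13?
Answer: 14715586088676/119431104656887 ≈ 0.12321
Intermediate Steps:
b(O) = 13 + O
T = 583848/83407 (T = 7 - 1/83407 = 583848/83407 ≈ 7.0000)
f(K, V) = V²
h = 196892089/176431068 (h = (13 + 32)/40503 + 43707/(198²) = 45*(1/40503) + 43707/39204 = 15/13501 + 43707*(1/39204) = 15/13501 + 14569/13068 = 196892089/176431068 ≈ 1.1160)
1/(h + T) = 1/(196892089/176431068 + 583848/83407) = 1/(119431104656887/14715586088676) = 14715586088676/119431104656887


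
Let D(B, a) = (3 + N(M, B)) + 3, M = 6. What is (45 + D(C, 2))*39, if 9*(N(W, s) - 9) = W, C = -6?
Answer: 2366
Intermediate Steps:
N(W, s) = 9 + W/9
D(B, a) = 47/3 (D(B, a) = (3 + (9 + (1/9)*6)) + 3 = (3 + (9 + 2/3)) + 3 = (3 + 29/3) + 3 = 38/3 + 3 = 47/3)
(45 + D(C, 2))*39 = (45 + 47/3)*39 = (182/3)*39 = 2366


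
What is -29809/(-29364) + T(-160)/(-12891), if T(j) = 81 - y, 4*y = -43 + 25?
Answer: 127252399/126177108 ≈ 1.0085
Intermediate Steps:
y = -9/2 (y = (-43 + 25)/4 = (¼)*(-18) = -9/2 ≈ -4.5000)
T(j) = 171/2 (T(j) = 81 - 1*(-9/2) = 81 + 9/2 = 171/2)
-29809/(-29364) + T(-160)/(-12891) = -29809/(-29364) + (171/2)/(-12891) = -29809*(-1/29364) + (171/2)*(-1/12891) = 29809/29364 - 57/8594 = 127252399/126177108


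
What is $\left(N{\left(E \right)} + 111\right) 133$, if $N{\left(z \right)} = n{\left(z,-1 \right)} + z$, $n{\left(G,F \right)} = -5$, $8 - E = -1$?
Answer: $15295$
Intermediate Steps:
$E = 9$ ($E = 8 - -1 = 8 + 1 = 9$)
$N{\left(z \right)} = -5 + z$
$\left(N{\left(E \right)} + 111\right) 133 = \left(\left(-5 + 9\right) + 111\right) 133 = \left(4 + 111\right) 133 = 115 \cdot 133 = 15295$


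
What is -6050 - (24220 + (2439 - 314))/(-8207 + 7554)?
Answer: -3924305/653 ≈ -6009.7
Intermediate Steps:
-6050 - (24220 + (2439 - 314))/(-8207 + 7554) = -6050 - (24220 + 2125)/(-653) = -6050 - 26345*(-1)/653 = -6050 - 1*(-26345/653) = -6050 + 26345/653 = -3924305/653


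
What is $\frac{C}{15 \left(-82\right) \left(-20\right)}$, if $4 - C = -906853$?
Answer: $\frac{906857}{24600} \approx 36.864$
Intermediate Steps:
$C = 906857$ ($C = 4 - -906853 = 4 + 906853 = 906857$)
$\frac{C}{15 \left(-82\right) \left(-20\right)} = \frac{906857}{15 \left(-82\right) \left(-20\right)} = \frac{906857}{\left(-1230\right) \left(-20\right)} = \frac{906857}{24600}$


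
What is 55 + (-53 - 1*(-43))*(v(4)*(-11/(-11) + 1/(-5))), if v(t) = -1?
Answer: 63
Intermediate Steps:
55 + (-53 - 1*(-43))*(v(4)*(-11/(-11) + 1/(-5))) = 55 + (-53 - 1*(-43))*(-(-11/(-11) + 1/(-5))) = 55 + (-53 + 43)*(-(-11*(-1/11) + 1*(-⅕))) = 55 - (-10)*(1 - ⅕) = 55 - (-10)*4/5 = 55 - 10*(-⅘) = 55 + 8 = 63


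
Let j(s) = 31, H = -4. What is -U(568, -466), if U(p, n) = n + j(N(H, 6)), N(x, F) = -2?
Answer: 435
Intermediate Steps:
U(p, n) = 31 + n (U(p, n) = n + 31 = 31 + n)
-U(568, -466) = -(31 - 466) = -1*(-435) = 435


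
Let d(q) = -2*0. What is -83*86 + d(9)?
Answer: -7138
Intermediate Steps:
d(q) = 0
-83*86 + d(9) = -83*86 + 0 = -7138 + 0 = -7138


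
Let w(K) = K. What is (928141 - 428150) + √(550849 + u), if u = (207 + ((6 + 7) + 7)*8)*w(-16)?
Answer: 499991 + 3*√60553 ≈ 5.0073e+5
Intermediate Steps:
u = -5872 (u = (207 + ((6 + 7) + 7)*8)*(-16) = (207 + (13 + 7)*8)*(-16) = (207 + 20*8)*(-16) = (207 + 160)*(-16) = 367*(-16) = -5872)
(928141 - 428150) + √(550849 + u) = (928141 - 428150) + √(550849 - 5872) = 499991 + √544977 = 499991 + 3*√60553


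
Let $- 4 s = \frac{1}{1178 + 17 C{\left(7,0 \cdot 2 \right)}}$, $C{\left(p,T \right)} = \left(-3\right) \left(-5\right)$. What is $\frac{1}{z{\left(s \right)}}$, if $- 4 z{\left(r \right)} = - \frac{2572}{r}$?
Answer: $- \frac{1}{3685676} \approx -2.7132 \cdot 10^{-7}$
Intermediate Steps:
$C{\left(p,T \right)} = 15$
$s = - \frac{1}{5732}$ ($s = - \frac{1}{4 \left(1178 + 17 \cdot 15\right)} = - \frac{1}{4 \left(1178 + 255\right)} = - \frac{1}{4 \cdot 1433} = \left(- \frac{1}{4}\right) \frac{1}{1433} = - \frac{1}{5732} \approx -0.00017446$)
$z{\left(r \right)} = \frac{643}{r}$ ($z{\left(r \right)} = - \frac{\left(-2572\right) \frac{1}{r}}{4} = \frac{643}{r}$)
$\frac{1}{z{\left(s \right)}} = \frac{1}{643 \frac{1}{- \frac{1}{5732}}} = \frac{1}{643 \left(-5732\right)} = \frac{1}{-3685676} = - \frac{1}{3685676}$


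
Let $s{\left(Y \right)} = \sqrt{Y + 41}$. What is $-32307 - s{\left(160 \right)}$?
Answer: $-32307 - \sqrt{201} \approx -32321.0$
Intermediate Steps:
$s{\left(Y \right)} = \sqrt{41 + Y}$
$-32307 - s{\left(160 \right)} = -32307 - \sqrt{41 + 160} = -32307 - \sqrt{201}$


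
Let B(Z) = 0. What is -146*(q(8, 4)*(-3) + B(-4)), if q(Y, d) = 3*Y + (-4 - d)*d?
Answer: -3504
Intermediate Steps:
q(Y, d) = 3*Y + d*(-4 - d)
-146*(q(8, 4)*(-3) + B(-4)) = -146*((-1*4² - 4*4 + 3*8)*(-3) + 0) = -146*((-1*16 - 16 + 24)*(-3) + 0) = -146*((-16 - 16 + 24)*(-3) + 0) = -146*(-8*(-3) + 0) = -146*(24 + 0) = -146*24 = -3504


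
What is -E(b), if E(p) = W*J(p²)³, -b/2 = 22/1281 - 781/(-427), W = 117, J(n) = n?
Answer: -145582843177843357000000/490966962378980409 ≈ -2.9652e+5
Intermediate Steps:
b = -4730/1281 (b = -2*(22/1281 - 781/(-427)) = -2*(22*(1/1281) - 781*(-1/427)) = -2*(22/1281 + 781/427) = -2*2365/1281 = -4730/1281 ≈ -3.6924)
E(p) = 117*p⁶ (E(p) = 117*(p²)³ = 117*p⁶)
-E(b) = -117*(-4730/1281)⁶ = -117*11198680244449489000000/4418702661410823681 = -1*145582843177843357000000/490966962378980409 = -145582843177843357000000/490966962378980409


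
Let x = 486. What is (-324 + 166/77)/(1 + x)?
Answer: -24782/37499 ≈ -0.66087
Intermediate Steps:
(-324 + 166/77)/(1 + x) = (-324 + 166/77)/(1 + 486) = (-324 + 166*(1/77))/487 = (-324 + 166/77)*(1/487) = -24782/77*1/487 = -24782/37499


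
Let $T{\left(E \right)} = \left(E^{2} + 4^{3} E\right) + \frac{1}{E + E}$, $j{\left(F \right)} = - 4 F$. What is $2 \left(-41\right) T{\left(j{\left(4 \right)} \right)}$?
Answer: $\frac{1007657}{16} \approx 62979.0$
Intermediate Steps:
$T{\left(E \right)} = E^{2} + \frac{1}{2 E} + 64 E$ ($T{\left(E \right)} = \left(E^{2} + 64 E\right) + \frac{1}{2 E} = E^{2} + \frac{1}{2 E} + 64 E$)
$2 \left(-41\right) T{\left(j{\left(4 \right)} \right)} = 2 \left(-41\right) \left(\left(\left(-4\right) 4\right)^{2} + \frac{1}{2 \left(\left(-4\right) 4\right)} + 64 \left(\left(-4\right) 4\right)\right) = - 82 \left(\left(-16\right)^{2} + \frac{1}{2 \left(-16\right)} + 64 \left(-16\right)\right) = - 82 \left(256 + \frac{1}{2} \left(- \frac{1}{16}\right) - 1024\right) = - 82 \left(256 - \frac{1}{32} - 1024\right) = \left(-82\right) \left(- \frac{24577}{32}\right) = \frac{1007657}{16}$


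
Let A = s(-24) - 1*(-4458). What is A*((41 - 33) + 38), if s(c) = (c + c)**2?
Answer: 311052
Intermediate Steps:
s(c) = 4*c**2 (s(c) = (2*c)**2 = 4*c**2)
A = 6762 (A = 4*(-24)**2 - 1*(-4458) = 4*576 + 4458 = 2304 + 4458 = 6762)
A*((41 - 33) + 38) = 6762*((41 - 33) + 38) = 6762*(8 + 38) = 6762*46 = 311052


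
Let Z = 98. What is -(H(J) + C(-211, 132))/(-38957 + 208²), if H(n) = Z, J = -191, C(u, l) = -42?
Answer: -56/4307 ≈ -0.013002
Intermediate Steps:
H(n) = 98
-(H(J) + C(-211, 132))/(-38957 + 208²) = -(98 - 42)/(-38957 + 208²) = -56/(-38957 + 43264) = -56/4307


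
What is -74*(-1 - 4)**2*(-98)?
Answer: 181300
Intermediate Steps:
-74*(-1 - 4)**2*(-98) = -74*(-5)**2*(-98) = -74*25*(-98) = -1850*(-98) = 181300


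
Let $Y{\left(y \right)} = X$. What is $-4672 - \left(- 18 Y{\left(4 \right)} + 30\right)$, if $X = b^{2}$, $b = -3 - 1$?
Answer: $-4414$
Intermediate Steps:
$b = -4$ ($b = -3 - 1 = -4$)
$X = 16$ ($X = \left(-4\right)^{2} = 16$)
$Y{\left(y \right)} = 16$
$-4672 - \left(- 18 Y{\left(4 \right)} + 30\right) = -4672 - \left(\left(-18\right) 16 + 30\right) = -4672 - \left(-288 + 30\right) = -4672 - -258 = -4672 + 258 = -4414$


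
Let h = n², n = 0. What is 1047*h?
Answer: 0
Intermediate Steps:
h = 0 (h = 0² = 0)
1047*h = 1047*0 = 0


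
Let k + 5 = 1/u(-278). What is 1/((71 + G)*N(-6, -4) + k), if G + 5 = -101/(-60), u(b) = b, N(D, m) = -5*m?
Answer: 834/1124785 ≈ 0.00074148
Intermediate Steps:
G = -199/60 (G = -5 - 101/(-60) = -5 - 101*(-1/60) = -5 + 101/60 = -199/60 ≈ -3.3167)
k = -1391/278 (k = -5 + 1/(-278) = -5 - 1/278 = -1391/278 ≈ -5.0036)
1/((71 + G)*N(-6, -4) + k) = 1/((71 - 199/60)*(-5*(-4)) - 1391/278) = 1/((4061/60)*20 - 1391/278) = 1/(4061/3 - 1391/278) = 1/(1124785/834) = 834/1124785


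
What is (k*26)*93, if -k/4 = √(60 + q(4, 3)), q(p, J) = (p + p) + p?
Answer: -58032*√2 ≈ -82070.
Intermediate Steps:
q(p, J) = 3*p (q(p, J) = 2*p + p = 3*p)
k = -24*√2 (k = -4*√(60 + 3*4) = -4*√(60 + 12) = -24*√2 ≈ -33.941)
(k*26)*93 = (-24*√2*26)*93 = -624*√2*93 = -58032*√2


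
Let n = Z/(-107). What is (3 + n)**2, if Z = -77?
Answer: 158404/11449 ≈ 13.836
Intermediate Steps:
n = 77/107 (n = -77/(-107) = -77*(-1/107) = 77/107 ≈ 0.71963)
(3 + n)**2 = (3 + 77/107)**2 = (398/107)**2 = 158404/11449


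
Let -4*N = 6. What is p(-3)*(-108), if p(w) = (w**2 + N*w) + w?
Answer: -1134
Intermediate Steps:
N = -3/2 (N = -1/4*6 = -3/2 ≈ -1.5000)
p(w) = w**2 - w/2 (p(w) = (w**2 - 3*w/2) + w = w**2 - w/2)
p(-3)*(-108) = -3*(-1/2 - 3)*(-108) = -3*(-7/2)*(-108) = (21/2)*(-108) = -1134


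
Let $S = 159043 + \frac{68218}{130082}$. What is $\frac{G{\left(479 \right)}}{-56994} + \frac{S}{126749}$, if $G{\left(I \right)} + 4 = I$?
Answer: $\frac{83664290398999}{67121684874678} \approx 1.2465$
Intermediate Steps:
$G{\left(I \right)} = -4 + I$
$S = \frac{10344349872}{65041}$ ($S = 159043 + 68218 \cdot \frac{1}{130082} = 159043 + \frac{34109}{65041} = \frac{10344349872}{65041} \approx 1.5904 \cdot 10^{5}$)
$\frac{G{\left(479 \right)}}{-56994} + \frac{S}{126749} = \frac{-4 + 479}{-56994} + \frac{10344349872}{65041 \cdot 126749} = 475 \left(- \frac{1}{56994}\right) + \frac{10344349872}{65041} \cdot \frac{1}{126749} = - \frac{475}{56994} + \frac{10344349872}{8243881709} = \frac{83664290398999}{67121684874678}$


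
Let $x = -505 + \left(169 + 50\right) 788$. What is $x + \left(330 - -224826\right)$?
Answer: $397223$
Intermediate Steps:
$x = 172067$ ($x = -505 + 219 \cdot 788 = -505 + 172572 = 172067$)
$x + \left(330 - -224826\right) = 172067 + \left(330 - -224826\right) = 172067 + \left(330 + 224826\right) = 172067 + 225156 = 397223$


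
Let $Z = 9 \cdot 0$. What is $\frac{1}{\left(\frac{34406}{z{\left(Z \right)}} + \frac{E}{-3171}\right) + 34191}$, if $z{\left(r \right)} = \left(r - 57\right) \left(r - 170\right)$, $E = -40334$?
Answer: $\frac{243865}{8341955976} \approx 2.9234 \cdot 10^{-5}$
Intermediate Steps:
$Z = 0$
$z{\left(r \right)} = \left(-170 + r\right) \left(-57 + r\right)$ ($z{\left(r \right)} = \left(-57 + r\right) \left(-170 + r\right) = \left(-170 + r\right) \left(-57 + r\right)$)
$\frac{1}{\left(\frac{34406}{z{\left(Z \right)}} + \frac{E}{-3171}\right) + 34191} = \frac{1}{\left(\frac{34406}{9690 + 0^{2} - 0} - \frac{40334}{-3171}\right) + 34191} = \frac{1}{\left(\frac{34406}{9690 + 0 + 0} - - \frac{5762}{453}\right) + 34191} = \frac{1}{\left(\frac{34406}{9690} + \frac{5762}{453}\right) + 34191} = \frac{1}{\left(34406 \cdot \frac{1}{9690} + \frac{5762}{453}\right) + 34191} = \frac{1}{\left(\frac{17203}{4845} + \frac{5762}{453}\right) + 34191} = \frac{1}{\frac{3967761}{243865} + 34191} = \frac{1}{\frac{8341955976}{243865}} = \frac{243865}{8341955976}$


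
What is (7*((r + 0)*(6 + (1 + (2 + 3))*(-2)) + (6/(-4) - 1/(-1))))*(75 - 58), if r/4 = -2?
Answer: 11305/2 ≈ 5652.5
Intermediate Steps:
r = -8 (r = 4*(-2) = -8)
(7*((r + 0)*(6 + (1 + (2 + 3))*(-2)) + (6/(-4) - 1/(-1))))*(75 - 58) = (7*((-8 + 0)*(6 + (1 + (2 + 3))*(-2)) + (6/(-4) - 1/(-1))))*(75 - 58) = (7*(-8*(6 + (1 + 5)*(-2)) + (6*(-¼) - 1*(-1))))*17 = (7*(-8*(6 + 6*(-2)) + (-3/2 + 1)))*17 = (7*(-8*(6 - 12) - ½))*17 = (7*(-8*(-6) - ½))*17 = (7*(48 - ½))*17 = (7*(95/2))*17 = (665/2)*17 = 11305/2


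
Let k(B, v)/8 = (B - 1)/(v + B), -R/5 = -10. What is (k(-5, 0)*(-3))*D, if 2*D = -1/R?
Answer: 36/125 ≈ 0.28800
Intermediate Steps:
R = 50 (R = -5*(-10) = 50)
k(B, v) = 8*(-1 + B)/(B + v) (k(B, v) = 8*((B - 1)/(v + B)) = 8*((-1 + B)/(B + v)) = 8*(-1 + B)/(B + v))
D = -1/100 (D = (-1/50)/2 = (-1*1/50)/2 = (1/2)*(-1/50) = -1/100 ≈ -0.010000)
(k(-5, 0)*(-3))*D = ((8*(-1 - 5)/(-5 + 0))*(-3))*(-1/100) = ((8*(-6)/(-5))*(-3))*(-1/100) = ((8*(-1/5)*(-6))*(-3))*(-1/100) = ((48/5)*(-3))*(-1/100) = -144/5*(-1/100) = 36/125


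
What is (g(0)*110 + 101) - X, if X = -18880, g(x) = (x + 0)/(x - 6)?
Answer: 18981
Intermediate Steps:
g(x) = x/(-6 + x)
(g(0)*110 + 101) - X = ((0/(-6 + 0))*110 + 101) - 1*(-18880) = ((0/(-6))*110 + 101) + 18880 = ((0*(-⅙))*110 + 101) + 18880 = (0*110 + 101) + 18880 = (0 + 101) + 18880 = 101 + 18880 = 18981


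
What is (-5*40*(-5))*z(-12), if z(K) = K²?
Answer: 144000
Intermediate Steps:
(-5*40*(-5))*z(-12) = (-5*40*(-5))*(-12)² = -200*(-5)*144 = 1000*144 = 144000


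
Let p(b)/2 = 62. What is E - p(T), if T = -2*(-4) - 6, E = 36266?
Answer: 36142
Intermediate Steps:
T = 2 (T = 8 - 6 = 2)
p(b) = 124 (p(b) = 2*62 = 124)
E - p(T) = 36266 - 1*124 = 36266 - 124 = 36142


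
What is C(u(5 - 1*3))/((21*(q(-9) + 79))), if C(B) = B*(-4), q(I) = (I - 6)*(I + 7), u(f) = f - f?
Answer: 0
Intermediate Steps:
u(f) = 0
q(I) = (-6 + I)*(7 + I)
C(B) = -4*B
C(u(5 - 1*3))/((21*(q(-9) + 79))) = (-4*0)/((21*((-42 - 9 + (-9)²) + 79))) = 0/((21*((-42 - 9 + 81) + 79))) = 0/((21*(30 + 79))) = 0/((21*109)) = 0/2289 = 0*(1/2289) = 0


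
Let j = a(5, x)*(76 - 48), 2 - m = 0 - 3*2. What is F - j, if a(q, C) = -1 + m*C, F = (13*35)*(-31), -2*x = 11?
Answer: -12845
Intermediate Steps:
x = -11/2 (x = -½*11 = -11/2 ≈ -5.5000)
m = 8 (m = 2 - (0 - 3*2) = 2 - (0 - 6) = 2 - 1*(-6) = 2 + 6 = 8)
F = -14105 (F = 455*(-31) = -14105)
a(q, C) = -1 + 8*C
j = -1260 (j = (-1 + 8*(-11/2))*(76 - 48) = (-1 - 44)*28 = -45*28 = -1260)
F - j = -14105 - 1*(-1260) = -14105 + 1260 = -12845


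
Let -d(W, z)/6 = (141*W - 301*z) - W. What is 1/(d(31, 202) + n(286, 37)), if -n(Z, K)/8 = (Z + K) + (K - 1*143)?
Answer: 1/337036 ≈ 2.9670e-6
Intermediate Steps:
d(W, z) = -840*W + 1806*z (d(W, z) = -6*((141*W - 301*z) - W) = -6*((-301*z + 141*W) - W) = -6*(-301*z + 140*W) = -840*W + 1806*z)
n(Z, K) = 1144 - 16*K - 8*Z (n(Z, K) = -8*((Z + K) + (K - 1*143)) = -8*((K + Z) + (K - 143)) = -8*((K + Z) + (-143 + K)) = -8*(-143 + Z + 2*K) = 1144 - 16*K - 8*Z)
1/(d(31, 202) + n(286, 37)) = 1/((-840*31 + 1806*202) + (1144 - 16*37 - 8*286)) = 1/((-26040 + 364812) + (1144 - 592 - 2288)) = 1/(338772 - 1736) = 1/337036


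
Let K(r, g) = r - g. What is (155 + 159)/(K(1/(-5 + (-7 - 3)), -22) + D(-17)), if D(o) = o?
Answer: 2355/37 ≈ 63.649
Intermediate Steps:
(155 + 159)/(K(1/(-5 + (-7 - 3)), -22) + D(-17)) = (155 + 159)/((1/(-5 + (-7 - 3)) - 1*(-22)) - 17) = 314/((1/(-5 - 10) + 22) - 17) = 314/((1/(-15) + 22) - 17) = 314/((-1/15 + 22) - 17) = 314/(329/15 - 17) = 314/(74/15) = 314*(15/74) = 2355/37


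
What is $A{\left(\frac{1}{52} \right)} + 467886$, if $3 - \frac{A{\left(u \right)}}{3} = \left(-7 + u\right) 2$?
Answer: $\frac{12166359}{26} \approx 4.6794 \cdot 10^{5}$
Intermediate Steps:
$A{\left(u \right)} = 51 - 6 u$ ($A{\left(u \right)} = 9 - 3 \left(-7 + u\right) 2 = 9 - 3 \left(-14 + 2 u\right) = 9 - \left(-42 + 6 u\right) = 51 - 6 u$)
$A{\left(\frac{1}{52} \right)} + 467886 = \left(51 - \frac{6}{52}\right) + 467886 = \left(51 - \frac{3}{26}\right) + 467886 = \frac{1323}{26} + 467886 = \frac{12166359}{26}$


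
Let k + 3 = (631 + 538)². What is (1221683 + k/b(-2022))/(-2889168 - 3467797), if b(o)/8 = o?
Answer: -1976057765/10283026584 ≈ -0.19217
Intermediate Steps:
k = 1366558 (k = -3 + (631 + 538)² = -3 + 1169² = -3 + 1366561 = 1366558)
b(o) = 8*o
(1221683 + k/b(-2022))/(-2889168 - 3467797) = (1221683 + 1366558/((8*(-2022))))/(-2889168 - 3467797) = (1221683 + 1366558/(-16176))/(-6356965) = (1221683 + 1366558*(-1/16176))*(-1/6356965) = (1221683 - 683279/8088)*(-1/6356965) = (9880288825/8088)*(-1/6356965) = -1976057765/10283026584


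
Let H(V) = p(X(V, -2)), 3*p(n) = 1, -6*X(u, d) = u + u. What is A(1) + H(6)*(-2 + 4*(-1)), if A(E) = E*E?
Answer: -1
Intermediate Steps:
A(E) = E²
X(u, d) = -u/3 (X(u, d) = -(u + u)/6 = -u/3)
p(n) = ⅓ (p(n) = (⅓)*1 = ⅓)
H(V) = ⅓
A(1) + H(6)*(-2 + 4*(-1)) = 1² + (-2 + 4*(-1))/3 = 1 + (-2 - 4)/3 = 1 + (⅓)*(-6) = 1 - 2 = -1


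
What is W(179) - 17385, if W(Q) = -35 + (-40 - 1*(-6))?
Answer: -17454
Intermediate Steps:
W(Q) = -69 (W(Q) = -35 + (-40 + 6) = -35 - 34 = -69)
W(179) - 17385 = -69 - 17385 = -17454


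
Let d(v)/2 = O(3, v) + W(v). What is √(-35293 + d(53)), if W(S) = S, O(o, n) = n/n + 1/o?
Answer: I*√316659/3 ≈ 187.57*I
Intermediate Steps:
O(o, n) = 1 + 1/o
d(v) = 8/3 + 2*v (d(v) = 2*((1 + 3)/3 + v) = 2*((⅓)*4 + v) = 2*(4/3 + v) = 8/3 + 2*v)
√(-35293 + d(53)) = √(-35293 + (8/3 + 2*53)) = √(-35293 + (8/3 + 106)) = √(-35293 + 326/3) = √(-105553/3) = I*√316659/3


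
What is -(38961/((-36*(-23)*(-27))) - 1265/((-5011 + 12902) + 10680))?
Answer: 9281791/5125596 ≈ 1.8109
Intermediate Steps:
-(38961/((-36*(-23)*(-27))) - 1265/((-5011 + 12902) + 10680)) = -(38961/((828*(-27))) - 1265/(7891 + 10680)) = -(38961/(-22356) - 1265/18571) = -(38961*(-1/22356) - 1265*1/18571) = -(-481/276 - 1265/18571) = -1*(-9281791/5125596) = 9281791/5125596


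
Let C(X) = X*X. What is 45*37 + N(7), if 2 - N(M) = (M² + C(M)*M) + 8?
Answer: 1267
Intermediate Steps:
C(X) = X²
N(M) = -6 - M² - M³ (N(M) = 2 - ((M² + M²*M) + 8) = 2 - ((M² + M³) + 8) = 2 - (8 + M² + M³) = 2 + (-8 - M² - M³) = -6 - M² - M³)
45*37 + N(7) = 45*37 + (-6 - 1*7² - 1*7³) = 1665 + (-6 - 1*49 - 1*343) = 1665 + (-6 - 49 - 343) = 1665 - 398 = 1267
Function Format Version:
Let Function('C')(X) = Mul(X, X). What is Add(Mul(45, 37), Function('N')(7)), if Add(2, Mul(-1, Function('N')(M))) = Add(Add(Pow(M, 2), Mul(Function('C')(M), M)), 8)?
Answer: 1267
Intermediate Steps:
Function('C')(X) = Pow(X, 2)
Function('N')(M) = Add(-6, Mul(-1, Pow(M, 2)), Mul(-1, Pow(M, 3))) (Function('N')(M) = Add(2, Mul(-1, Add(Add(Pow(M, 2), Mul(Pow(M, 2), M)), 8))) = Add(2, Mul(-1, Add(Add(Pow(M, 2), Pow(M, 3)), 8))) = Add(2, Mul(-1, Add(8, Pow(M, 2), Pow(M, 3)))) = Add(2, Add(-8, Mul(-1, Pow(M, 2)), Mul(-1, Pow(M, 3)))) = Add(-6, Mul(-1, Pow(M, 2)), Mul(-1, Pow(M, 3))))
Add(Mul(45, 37), Function('N')(7)) = Add(Mul(45, 37), Add(-6, Mul(-1, Pow(7, 2)), Mul(-1, Pow(7, 3)))) = Add(1665, Add(-6, Mul(-1, 49), Mul(-1, 343))) = Add(1665, Add(-6, -49, -343)) = Add(1665, -398) = 1267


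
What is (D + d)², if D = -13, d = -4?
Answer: 289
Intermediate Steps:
(D + d)² = (-13 - 4)² = (-17)² = 289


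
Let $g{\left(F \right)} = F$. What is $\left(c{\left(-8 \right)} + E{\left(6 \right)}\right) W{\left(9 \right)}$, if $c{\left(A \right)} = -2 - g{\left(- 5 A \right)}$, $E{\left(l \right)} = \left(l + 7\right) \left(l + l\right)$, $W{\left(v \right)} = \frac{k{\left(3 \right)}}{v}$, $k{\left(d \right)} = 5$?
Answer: $\frac{190}{3} \approx 63.333$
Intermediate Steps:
$W{\left(v \right)} = \frac{5}{v}$
$E{\left(l \right)} = 2 l \left(7 + l\right)$ ($E{\left(l \right)} = \left(7 + l\right) 2 l = 2 l \left(7 + l\right)$)
$c{\left(A \right)} = -2 + 5 A$ ($c{\left(A \right)} = -2 - - 5 A = -2 + 5 A$)
$\left(c{\left(-8 \right)} + E{\left(6 \right)}\right) W{\left(9 \right)} = \left(\left(-2 + 5 \left(-8\right)\right) + 2 \cdot 6 \left(7 + 6\right)\right) \frac{5}{9} = \left(\left(-2 - 40\right) + 2 \cdot 6 \cdot 13\right) 5 \cdot \frac{1}{9} = \left(-42 + 156\right) \frac{5}{9} = 114 \cdot \frac{5}{9} = \frac{190}{3}$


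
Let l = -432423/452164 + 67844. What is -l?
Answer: -30676181993/452164 ≈ -67843.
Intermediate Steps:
l = 30676181993/452164 (l = -432423*1/452164 + 67844 = -432423/452164 + 67844 = 30676181993/452164 ≈ 67843.)
-l = -1*30676181993/452164 = -30676181993/452164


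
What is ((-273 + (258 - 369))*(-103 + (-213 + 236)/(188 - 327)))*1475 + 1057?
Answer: 8122322923/139 ≈ 5.8434e+7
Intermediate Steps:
((-273 + (258 - 369))*(-103 + (-213 + 236)/(188 - 327)))*1475 + 1057 = ((-273 - 111)*(-103 + 23/(-139)))*1475 + 1057 = -384*(-103 + 23*(-1/139))*1475 + 1057 = -384*(-103 - 23/139)*1475 + 1057 = -384*(-14340/139)*1475 + 1057 = (5506560/139)*1475 + 1057 = 8122176000/139 + 1057 = 8122322923/139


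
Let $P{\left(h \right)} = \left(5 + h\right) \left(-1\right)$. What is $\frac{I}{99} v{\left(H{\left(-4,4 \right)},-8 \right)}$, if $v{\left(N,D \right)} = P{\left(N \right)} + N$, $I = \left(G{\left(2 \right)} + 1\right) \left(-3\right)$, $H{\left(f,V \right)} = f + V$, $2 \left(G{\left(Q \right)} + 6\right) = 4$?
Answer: $- \frac{5}{11} \approx -0.45455$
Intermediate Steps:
$G{\left(Q \right)} = -4$ ($G{\left(Q \right)} = -6 + \frac{1}{2} \cdot 4 = -6 + 2 = -4$)
$H{\left(f,V \right)} = V + f$
$P{\left(h \right)} = -5 - h$
$I = 9$ ($I = \left(-4 + 1\right) \left(-3\right) = \left(-3\right) \left(-3\right) = 9$)
$v{\left(N,D \right)} = -5$ ($v{\left(N,D \right)} = \left(-5 - N\right) + N = -5$)
$\frac{I}{99} v{\left(H{\left(-4,4 \right)},-8 \right)} = \frac{9}{99} \left(-5\right) = 9 \cdot \frac{1}{99} \left(-5\right) = \frac{1}{11} \left(-5\right) = - \frac{5}{11}$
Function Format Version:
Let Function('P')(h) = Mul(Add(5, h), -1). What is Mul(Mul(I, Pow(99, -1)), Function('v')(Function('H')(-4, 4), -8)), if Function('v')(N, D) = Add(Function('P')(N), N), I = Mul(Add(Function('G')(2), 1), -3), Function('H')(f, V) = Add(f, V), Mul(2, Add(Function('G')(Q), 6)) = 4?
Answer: Rational(-5, 11) ≈ -0.45455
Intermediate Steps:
Function('G')(Q) = -4 (Function('G')(Q) = Add(-6, Mul(Rational(1, 2), 4)) = Add(-6, 2) = -4)
Function('H')(f, V) = Add(V, f)
Function('P')(h) = Add(-5, Mul(-1, h))
I = 9 (I = Mul(Add(-4, 1), -3) = Mul(-3, -3) = 9)
Function('v')(N, D) = -5 (Function('v')(N, D) = Add(Add(-5, Mul(-1, N)), N) = -5)
Mul(Mul(I, Pow(99, -1)), Function('v')(Function('H')(-4, 4), -8)) = Mul(Mul(9, Pow(99, -1)), -5) = Mul(Mul(9, Rational(1, 99)), -5) = Mul(Rational(1, 11), -5) = Rational(-5, 11)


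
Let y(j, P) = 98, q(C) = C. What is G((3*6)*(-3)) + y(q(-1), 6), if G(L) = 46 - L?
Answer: 198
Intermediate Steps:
G((3*6)*(-3)) + y(q(-1), 6) = (46 - 3*6*(-3)) + 98 = (46 - 18*(-3)) + 98 = (46 - 1*(-54)) + 98 = (46 + 54) + 98 = 100 + 98 = 198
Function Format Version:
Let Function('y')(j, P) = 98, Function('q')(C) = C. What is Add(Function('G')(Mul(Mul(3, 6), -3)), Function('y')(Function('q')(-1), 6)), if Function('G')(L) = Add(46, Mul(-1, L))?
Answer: 198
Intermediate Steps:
Add(Function('G')(Mul(Mul(3, 6), -3)), Function('y')(Function('q')(-1), 6)) = Add(Add(46, Mul(-1, Mul(Mul(3, 6), -3))), 98) = Add(Add(46, Mul(-1, Mul(18, -3))), 98) = Add(Add(46, Mul(-1, -54)), 98) = Add(Add(46, 54), 98) = Add(100, 98) = 198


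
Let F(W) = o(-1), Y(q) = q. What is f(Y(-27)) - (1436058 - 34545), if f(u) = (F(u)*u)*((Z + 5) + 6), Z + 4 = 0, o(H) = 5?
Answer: -1402458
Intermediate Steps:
Z = -4 (Z = -4 + 0 = -4)
F(W) = 5
f(u) = 35*u (f(u) = (5*u)*((-4 + 5) + 6) = (5*u)*(1 + 6) = (5*u)*7 = 35*u)
f(Y(-27)) - (1436058 - 34545) = 35*(-27) - (1436058 - 34545) = -945 - 1*1401513 = -945 - 1401513 = -1402458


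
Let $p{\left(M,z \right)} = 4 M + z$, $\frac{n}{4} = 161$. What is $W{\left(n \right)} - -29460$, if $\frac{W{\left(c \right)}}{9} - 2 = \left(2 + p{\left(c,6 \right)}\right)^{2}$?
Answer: $60122982$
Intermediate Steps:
$n = 644$ ($n = 4 \cdot 161 = 644$)
$p{\left(M,z \right)} = z + 4 M$
$W{\left(c \right)} = 18 + 9 \left(8 + 4 c\right)^{2}$ ($W{\left(c \right)} = 18 + 9 \left(2 + \left(6 + 4 c\right)\right)^{2} = 18 + 9 \left(8 + 4 c\right)^{2}$)
$W{\left(n \right)} - -29460 = \left(18 + 144 \left(2 + 644\right)^{2}\right) - -29460 = \left(18 + 144 \cdot 646^{2}\right) + 29460 = \left(18 + 144 \cdot 417316\right) + 29460 = \left(18 + 60093504\right) + 29460 = 60093522 + 29460 = 60122982$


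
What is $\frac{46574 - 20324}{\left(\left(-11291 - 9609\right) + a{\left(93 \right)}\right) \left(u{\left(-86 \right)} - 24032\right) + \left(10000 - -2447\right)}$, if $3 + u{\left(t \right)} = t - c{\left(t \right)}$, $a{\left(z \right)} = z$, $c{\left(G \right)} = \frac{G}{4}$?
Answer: $\frac{7500}{143271641} \approx 5.2348 \cdot 10^{-5}$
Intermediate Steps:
$c{\left(G \right)} = \frac{G}{4}$ ($c{\left(G \right)} = G \frac{1}{4} = \frac{G}{4}$)
$u{\left(t \right)} = -3 + \frac{3 t}{4}$ ($u{\left(t \right)} = -3 + \left(t - \frac{t}{4}\right) = -3 + \frac{3 t}{4}$)
$\frac{46574 - 20324}{\left(\left(-11291 - 9609\right) + a{\left(93 \right)}\right) \left(u{\left(-86 \right)} - 24032\right) + \left(10000 - -2447\right)} = \frac{46574 - 20324}{\left(\left(-11291 - 9609\right) + 93\right) \left(\left(-3 + \frac{3}{4} \left(-86\right)\right) - 24032\right) + \left(10000 - -2447\right)} = \frac{26250}{\left(-20900 + 93\right) \left(\left(-3 - \frac{129}{2}\right) - 24032\right) + \left(10000 + 2447\right)} = \frac{26250}{- 20807 \left(- \frac{135}{2} - 24032\right) + 12447} = \frac{26250}{\left(-20807\right) \left(- \frac{48199}{2}\right) + 12447} = \frac{26250}{\frac{1002876593}{2} + 12447} = \frac{26250}{\frac{1002901487}{2}} = 26250 \cdot \frac{2}{1002901487} = \frac{7500}{143271641}$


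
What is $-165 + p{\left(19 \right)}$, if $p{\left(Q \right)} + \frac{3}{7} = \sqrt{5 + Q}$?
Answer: $- \frac{1158}{7} + 2 \sqrt{6} \approx -160.53$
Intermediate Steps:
$p{\left(Q \right)} = - \frac{3}{7} + \sqrt{5 + Q}$
$-165 + p{\left(19 \right)} = -165 - \left(\frac{3}{7} - \sqrt{5 + 19}\right) = -165 - \left(\frac{3}{7} - \sqrt{24}\right) = -165 - \left(\frac{3}{7} - 2 \sqrt{6}\right) = - \frac{1158}{7} + 2 \sqrt{6}$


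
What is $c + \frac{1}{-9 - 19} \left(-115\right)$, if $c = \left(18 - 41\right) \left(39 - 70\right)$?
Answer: $\frac{20079}{28} \approx 717.11$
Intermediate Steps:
$c = 713$ ($c = \left(-23\right) \left(-31\right) = 713$)
$c + \frac{1}{-9 - 19} \left(-115\right) = 713 + \frac{1}{-9 - 19} \left(-115\right) = 713 + \frac{1}{-28} \left(-115\right) = 713 - - \frac{115}{28} = 713 + \frac{115}{28} = \frac{20079}{28}$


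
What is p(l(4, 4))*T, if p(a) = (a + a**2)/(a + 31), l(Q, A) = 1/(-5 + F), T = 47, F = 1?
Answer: -47/164 ≈ -0.28659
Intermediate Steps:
l(Q, A) = -1/4 (l(Q, A) = 1/(-5 + 1) = 1/(-4) = -1/4)
p(a) = (a + a**2)/(31 + a)
p(l(4, 4))*T = -(1 - 1/4)/(4*(31 - 1/4))*47 = -1/4*3/4/123/4*47 = -1/4*4/123*3/4*47 = -1/164*47 = -47/164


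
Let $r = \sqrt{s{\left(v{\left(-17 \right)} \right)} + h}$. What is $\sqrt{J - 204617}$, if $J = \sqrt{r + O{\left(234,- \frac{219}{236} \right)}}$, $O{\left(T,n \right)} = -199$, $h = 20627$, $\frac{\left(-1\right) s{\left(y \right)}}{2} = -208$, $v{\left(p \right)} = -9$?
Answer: $\sqrt{-204617 + \sqrt{-199 + \sqrt{21043}}} \approx 0.0081 + 452.35 i$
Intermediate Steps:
$s{\left(y \right)} = 416$ ($s{\left(y \right)} = \left(-2\right) \left(-208\right) = 416$)
$r = \sqrt{21043}$ ($r = \sqrt{416 + 20627} = \sqrt{21043} \approx 145.06$)
$J = \sqrt{-199 + \sqrt{21043}}$ ($J = \sqrt{\sqrt{21043} - 199} = \sqrt{-199 + \sqrt{21043}} \approx 7.3442 i$)
$\sqrt{J - 204617} = \sqrt{\sqrt{-199 + \sqrt{21043}} - 204617} = \sqrt{-204617 + \sqrt{-199 + \sqrt{21043}}}$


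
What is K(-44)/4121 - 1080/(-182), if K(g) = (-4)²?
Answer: 171292/28847 ≈ 5.9380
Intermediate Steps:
K(g) = 16
K(-44)/4121 - 1080/(-182) = 16/4121 - 1080/(-182) = 16*(1/4121) - 1080*(-1/182) = 16/4121 + 540/91 = 171292/28847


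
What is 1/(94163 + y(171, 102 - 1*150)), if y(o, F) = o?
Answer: 1/94334 ≈ 1.0601e-5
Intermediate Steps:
1/(94163 + y(171, 102 - 1*150)) = 1/(94163 + 171) = 1/94334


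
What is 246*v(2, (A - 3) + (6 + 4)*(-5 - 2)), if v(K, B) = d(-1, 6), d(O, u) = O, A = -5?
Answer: -246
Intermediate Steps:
v(K, B) = -1
246*v(2, (A - 3) + (6 + 4)*(-5 - 2)) = 246*(-1) = -246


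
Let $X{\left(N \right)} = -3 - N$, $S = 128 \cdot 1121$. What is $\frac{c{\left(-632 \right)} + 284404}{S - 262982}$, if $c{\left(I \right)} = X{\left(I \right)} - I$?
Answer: $- \frac{285665}{119494} \approx -2.3906$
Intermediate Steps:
$S = 143488$
$c{\left(I \right)} = -3 - 2 I$ ($c{\left(I \right)} = \left(-3 - I\right) - I = -3 - 2 I$)
$\frac{c{\left(-632 \right)} + 284404}{S - 262982} = \frac{\left(-3 - -1264\right) + 284404}{143488 - 262982} = \frac{\left(-3 + 1264\right) + 284404}{-119494} = \left(1261 + 284404\right) \left(- \frac{1}{119494}\right) = 285665 \left(- \frac{1}{119494}\right) = - \frac{285665}{119494}$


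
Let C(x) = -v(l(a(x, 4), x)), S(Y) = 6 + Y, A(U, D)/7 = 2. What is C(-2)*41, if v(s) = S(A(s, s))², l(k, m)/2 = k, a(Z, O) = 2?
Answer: -16400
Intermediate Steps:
l(k, m) = 2*k
A(U, D) = 14 (A(U, D) = 7*2 = 14)
v(s) = 400 (v(s) = (6 + 14)² = 20² = 400)
C(x) = -400 (C(x) = -1*400 = -400)
C(-2)*41 = -400*41 = -16400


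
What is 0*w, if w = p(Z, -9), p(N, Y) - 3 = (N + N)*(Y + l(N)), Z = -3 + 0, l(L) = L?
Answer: 0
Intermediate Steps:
Z = -3
p(N, Y) = 3 + 2*N*(N + Y) (p(N, Y) = 3 + (N + N)*(Y + N) = 3 + (2*N)*(N + Y) = 3 + 2*N*(N + Y))
w = 75 (w = 3 + 2*(-3)² + 2*(-3)*(-9) = 3 + 2*9 + 54 = 3 + 18 + 54 = 75)
0*w = 0*75 = 0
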